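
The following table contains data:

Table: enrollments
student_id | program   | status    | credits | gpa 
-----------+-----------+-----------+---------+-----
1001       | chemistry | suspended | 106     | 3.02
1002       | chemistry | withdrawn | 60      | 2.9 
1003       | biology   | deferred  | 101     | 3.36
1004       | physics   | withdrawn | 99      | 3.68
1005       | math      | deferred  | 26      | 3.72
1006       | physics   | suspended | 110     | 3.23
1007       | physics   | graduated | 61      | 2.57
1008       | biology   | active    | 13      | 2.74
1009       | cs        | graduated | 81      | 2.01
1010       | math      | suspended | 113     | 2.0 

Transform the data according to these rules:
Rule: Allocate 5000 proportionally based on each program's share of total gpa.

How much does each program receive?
biology: 1043.45, chemistry: 1012.66, cs: 343.82, math: 978.45, physics: 1621.62

Step 1: Calculate total gpa = 29.23
Step 2: Calculate each program's proportion:
  biology: 6.1/29.23 = 20.87% → 1043.45
  chemistry: 5.92/29.23 = 20.25% → 1012.66
  cs: 2.01/29.23 = 6.88% → 343.82
  math: 5.72/29.23 = 19.57% → 978.45
  physics: 9.48/29.23 = 32.43% → 1621.62
Step 3: Verify: sum of allocations ≈ 5000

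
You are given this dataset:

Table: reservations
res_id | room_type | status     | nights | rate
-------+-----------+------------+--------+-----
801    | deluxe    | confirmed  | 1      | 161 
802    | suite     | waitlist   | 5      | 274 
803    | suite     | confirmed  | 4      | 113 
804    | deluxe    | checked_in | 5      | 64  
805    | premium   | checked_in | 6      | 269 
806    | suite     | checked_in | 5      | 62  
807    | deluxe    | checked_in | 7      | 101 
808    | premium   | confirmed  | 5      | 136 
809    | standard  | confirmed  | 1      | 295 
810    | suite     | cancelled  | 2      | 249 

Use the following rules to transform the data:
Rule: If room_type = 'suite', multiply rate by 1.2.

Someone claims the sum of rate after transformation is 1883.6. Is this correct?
No, the correct result is 1863.6.

Step 1: Calculate the correct sum after transformation
Step 2: Apply multiplier 1.2 to records where room_type = 'suite'
Step 3: Correct result = 1863.6
Step 4: Claimed result = 1883.6
Step 5: 1863.6 ≠ 1883.6
Conclusion: The claimed result is incorrect. The correct answer is 1863.6.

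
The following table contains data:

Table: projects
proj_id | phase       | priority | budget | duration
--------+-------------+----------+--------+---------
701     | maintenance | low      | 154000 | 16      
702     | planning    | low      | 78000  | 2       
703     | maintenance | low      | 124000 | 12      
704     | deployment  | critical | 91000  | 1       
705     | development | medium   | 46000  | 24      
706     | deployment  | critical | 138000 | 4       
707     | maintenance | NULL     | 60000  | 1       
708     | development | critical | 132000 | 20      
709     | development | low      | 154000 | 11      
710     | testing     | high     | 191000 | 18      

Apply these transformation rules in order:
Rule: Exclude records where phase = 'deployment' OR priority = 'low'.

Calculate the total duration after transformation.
63

Step 1: Find records where phase = 'deployment' OR priority = 'low'
Step 2: 6 records match, summing to 46
Step 3: Original sum: 109
Step 4: Remaining sum = 109 - 46 = 63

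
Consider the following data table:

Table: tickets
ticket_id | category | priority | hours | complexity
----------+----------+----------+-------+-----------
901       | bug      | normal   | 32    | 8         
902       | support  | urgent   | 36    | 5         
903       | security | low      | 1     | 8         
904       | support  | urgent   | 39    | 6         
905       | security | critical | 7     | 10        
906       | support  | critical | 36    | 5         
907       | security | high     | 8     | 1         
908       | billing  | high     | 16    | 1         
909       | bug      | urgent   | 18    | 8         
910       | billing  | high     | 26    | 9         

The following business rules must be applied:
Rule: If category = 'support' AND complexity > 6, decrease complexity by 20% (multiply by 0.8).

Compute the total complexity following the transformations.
61

Step 1: Find records where category = 'support' AND complexity > 6
Step 2: 0 records match, summing to 0
Step 3: After multiplier: 0 × 0.8 = 0.0
Step 4: Unaffected records sum: 61
Step 5: Final sum = 0.0 + 61 = 61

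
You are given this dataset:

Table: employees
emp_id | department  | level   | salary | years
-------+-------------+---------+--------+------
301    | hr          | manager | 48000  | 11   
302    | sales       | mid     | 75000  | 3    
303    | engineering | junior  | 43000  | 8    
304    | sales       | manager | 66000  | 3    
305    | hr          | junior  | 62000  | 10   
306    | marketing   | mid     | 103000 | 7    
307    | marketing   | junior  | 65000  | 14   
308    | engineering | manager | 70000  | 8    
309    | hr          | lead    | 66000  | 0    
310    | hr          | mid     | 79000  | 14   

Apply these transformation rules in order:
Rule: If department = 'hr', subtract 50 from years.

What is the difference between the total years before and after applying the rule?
200

Step 1: Original sum of years = 78
Step 2: 4 records have department = 'hr'
Step 3: Each affected record changes by -50
Step 4: Total change = 4 × -50 = -200
Step 5: New sum = 78 + -200 = -122
Step 6: Difference = |-122 - 78| = 200
        (Sum decreased by 200)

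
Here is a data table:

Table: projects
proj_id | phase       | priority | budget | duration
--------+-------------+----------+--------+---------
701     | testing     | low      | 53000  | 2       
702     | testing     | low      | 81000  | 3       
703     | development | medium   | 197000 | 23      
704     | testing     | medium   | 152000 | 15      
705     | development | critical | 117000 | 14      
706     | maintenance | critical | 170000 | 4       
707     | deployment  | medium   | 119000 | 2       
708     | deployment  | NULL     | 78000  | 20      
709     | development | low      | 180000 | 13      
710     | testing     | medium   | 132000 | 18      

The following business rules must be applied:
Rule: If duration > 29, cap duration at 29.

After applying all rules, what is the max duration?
23

Step 1: Original maximum duration = 23
Step 2: Check cap of 29 against maximum
Step 3: No records exceed the cap (max 23 <= cap 29), so no capping applies
Step 4: Maximum after transformation = 23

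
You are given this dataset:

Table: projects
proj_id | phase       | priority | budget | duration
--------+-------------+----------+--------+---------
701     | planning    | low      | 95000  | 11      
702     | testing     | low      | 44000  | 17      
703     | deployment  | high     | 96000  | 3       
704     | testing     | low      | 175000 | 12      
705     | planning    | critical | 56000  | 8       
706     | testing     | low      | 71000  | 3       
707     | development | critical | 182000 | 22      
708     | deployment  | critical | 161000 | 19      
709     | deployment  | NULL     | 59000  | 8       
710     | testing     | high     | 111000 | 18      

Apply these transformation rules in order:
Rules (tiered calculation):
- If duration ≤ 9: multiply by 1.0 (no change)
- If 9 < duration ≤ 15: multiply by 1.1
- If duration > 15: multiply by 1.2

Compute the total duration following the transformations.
138.5

Step 1: Tier 1 (duration ≤ 9): 4 records, sum = 22 × 1.0 = 22.0
Step 2: Tier 2 (9 < duration ≤ 15): 2 records, sum = 23 × 1.1 = 25.3
Step 3: Tier 3 (duration > 15): 4 records, sum = 76 × 1.2 = 91.2
Step 4: Final sum = 22.0 + 25.3 + 91.2 = 138.5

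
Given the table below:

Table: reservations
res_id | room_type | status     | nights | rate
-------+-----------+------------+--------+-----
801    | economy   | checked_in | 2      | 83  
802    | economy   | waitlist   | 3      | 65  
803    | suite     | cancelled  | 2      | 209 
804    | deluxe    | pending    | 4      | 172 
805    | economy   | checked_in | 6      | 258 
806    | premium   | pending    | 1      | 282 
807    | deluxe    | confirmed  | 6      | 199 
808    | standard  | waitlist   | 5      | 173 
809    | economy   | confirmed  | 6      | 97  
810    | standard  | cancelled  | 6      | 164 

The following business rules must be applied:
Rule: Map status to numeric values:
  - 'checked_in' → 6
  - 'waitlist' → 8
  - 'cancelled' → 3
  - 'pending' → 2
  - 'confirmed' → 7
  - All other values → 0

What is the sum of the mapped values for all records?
52

Step 1: Apply mapping to each record
Step 2: Count by status:
  'checked_in': 2 records × 6 = 12
  'waitlist': 2 records × 8 = 16
  'cancelled': 2 records × 3 = 6
  'pending': 2 records × 2 = 4
  'confirmed': 2 records × 7 = 14
Step 3: Sum all mapped values = 52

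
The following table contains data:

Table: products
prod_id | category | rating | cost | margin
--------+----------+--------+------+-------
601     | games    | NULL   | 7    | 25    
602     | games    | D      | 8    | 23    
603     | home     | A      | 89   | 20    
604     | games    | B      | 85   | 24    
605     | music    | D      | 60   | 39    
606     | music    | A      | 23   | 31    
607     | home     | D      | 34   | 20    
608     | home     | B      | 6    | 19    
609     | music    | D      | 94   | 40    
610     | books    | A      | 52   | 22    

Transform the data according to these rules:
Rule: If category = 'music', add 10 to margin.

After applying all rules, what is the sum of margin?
293

Step 1: Count records where category = 'music': 3
Step 2: Total bonus added: 3 × 10 = 30
Step 3: Original sum of margin: 263
Step 4: Final sum = 263 + 30 = 293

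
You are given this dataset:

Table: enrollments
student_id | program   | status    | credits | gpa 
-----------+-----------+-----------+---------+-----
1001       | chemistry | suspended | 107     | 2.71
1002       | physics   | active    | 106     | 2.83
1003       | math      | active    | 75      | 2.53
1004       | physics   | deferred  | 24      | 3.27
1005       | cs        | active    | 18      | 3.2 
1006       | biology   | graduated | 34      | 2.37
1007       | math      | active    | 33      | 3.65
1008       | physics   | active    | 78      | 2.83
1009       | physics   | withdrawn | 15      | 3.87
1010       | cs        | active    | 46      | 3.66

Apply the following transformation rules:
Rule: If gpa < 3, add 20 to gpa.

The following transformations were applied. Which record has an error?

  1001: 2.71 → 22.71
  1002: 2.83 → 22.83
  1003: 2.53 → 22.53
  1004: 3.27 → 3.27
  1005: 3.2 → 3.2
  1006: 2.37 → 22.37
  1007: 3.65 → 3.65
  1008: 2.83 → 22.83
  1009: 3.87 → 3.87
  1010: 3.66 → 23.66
Record 1010 has an error. The correct transformed value should be 3.66, not 23.66.

Step 1: Check each record against the rule
Step 2: Record 1010 has gpa = 3.66
Step 3: Since 3.66 >= 3, the bonus should not have been applied
Step 4: Correct value = 3.66, but claimed value = 23.66
Conclusion: Record 1010 has the error.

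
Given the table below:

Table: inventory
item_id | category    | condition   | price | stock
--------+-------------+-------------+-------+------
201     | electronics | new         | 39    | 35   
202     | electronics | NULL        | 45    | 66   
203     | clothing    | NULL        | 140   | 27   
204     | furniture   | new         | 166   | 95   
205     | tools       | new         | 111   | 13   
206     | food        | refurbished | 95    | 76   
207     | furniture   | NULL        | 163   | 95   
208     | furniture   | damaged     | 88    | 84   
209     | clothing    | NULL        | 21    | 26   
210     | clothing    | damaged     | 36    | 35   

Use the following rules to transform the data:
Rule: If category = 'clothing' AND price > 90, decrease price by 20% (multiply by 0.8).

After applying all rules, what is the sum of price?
876.0

Step 1: Find records where category = 'clothing' AND price > 90
Step 2: 1 records match, summing to 140
Step 3: After multiplier: 140 × 0.8 = 112.0
Step 4: Unaffected records sum: 764
Step 5: Final sum = 112.0 + 764 = 876.0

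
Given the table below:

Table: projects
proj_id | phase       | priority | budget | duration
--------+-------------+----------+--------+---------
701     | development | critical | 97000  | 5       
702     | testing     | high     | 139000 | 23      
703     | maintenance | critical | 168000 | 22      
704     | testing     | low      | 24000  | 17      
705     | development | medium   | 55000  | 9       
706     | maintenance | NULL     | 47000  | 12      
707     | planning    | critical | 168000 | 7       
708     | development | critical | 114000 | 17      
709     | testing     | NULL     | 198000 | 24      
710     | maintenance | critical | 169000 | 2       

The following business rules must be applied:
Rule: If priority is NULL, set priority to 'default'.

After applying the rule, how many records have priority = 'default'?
2

Step 1: Count records where priority IS NULL
Step 2: Found 2 records with NULL priority
Step 3: These records will have priority set to 'default'
Step 4: Records already having priority = 'default': 0
Step 5: Answer: 2 + 0 = 2 records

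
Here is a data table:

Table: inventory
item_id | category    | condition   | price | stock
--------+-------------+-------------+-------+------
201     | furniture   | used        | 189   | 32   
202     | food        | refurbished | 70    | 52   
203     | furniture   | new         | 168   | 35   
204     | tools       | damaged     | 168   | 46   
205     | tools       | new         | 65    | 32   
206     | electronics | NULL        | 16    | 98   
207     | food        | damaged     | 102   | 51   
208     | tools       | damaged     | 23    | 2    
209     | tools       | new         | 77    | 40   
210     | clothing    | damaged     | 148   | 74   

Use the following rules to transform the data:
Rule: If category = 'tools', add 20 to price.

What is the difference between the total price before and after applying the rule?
80

Step 1: Original sum of price = 1026
Step 2: 4 records have category = 'tools'
Step 3: Each affected record changes by 20
Step 4: Total change = 4 × 20 = 80
Step 5: New sum = 1026 + 80 = 1106
Step 6: Difference = |1106 - 1026| = 80
        (Sum increased by 80)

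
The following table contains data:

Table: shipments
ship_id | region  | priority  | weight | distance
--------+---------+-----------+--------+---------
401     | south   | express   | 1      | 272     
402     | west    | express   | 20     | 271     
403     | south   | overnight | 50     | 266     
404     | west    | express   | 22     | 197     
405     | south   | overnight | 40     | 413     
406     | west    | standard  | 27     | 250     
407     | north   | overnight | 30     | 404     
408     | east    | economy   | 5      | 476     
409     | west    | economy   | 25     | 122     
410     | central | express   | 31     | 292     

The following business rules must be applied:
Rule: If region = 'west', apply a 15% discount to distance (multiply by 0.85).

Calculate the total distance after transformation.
2837.0

Step 1: Records with region = 'west' have total distance = 840
Step 2: Apply multiplier: 840 × 0.85 = 714.0
Step 3: Other records total: 2123
Step 4: Final sum = 714.0 + 2123 = 2837.0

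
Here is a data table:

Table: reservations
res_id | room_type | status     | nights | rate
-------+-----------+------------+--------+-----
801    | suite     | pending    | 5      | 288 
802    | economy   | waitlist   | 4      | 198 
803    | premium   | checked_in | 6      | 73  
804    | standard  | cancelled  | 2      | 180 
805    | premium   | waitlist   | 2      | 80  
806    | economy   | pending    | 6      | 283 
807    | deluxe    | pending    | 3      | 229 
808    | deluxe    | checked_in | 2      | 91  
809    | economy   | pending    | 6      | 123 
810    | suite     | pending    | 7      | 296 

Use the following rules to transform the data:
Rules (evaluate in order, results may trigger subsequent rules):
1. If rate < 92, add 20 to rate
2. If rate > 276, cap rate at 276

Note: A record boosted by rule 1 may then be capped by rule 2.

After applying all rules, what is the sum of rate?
1862

Step 1: Apply rule 1 to records with rate < 92
  - 3 records get bonus of 20
  - Of these, 0 records then exceed 276 and get capped
Step 2: Apply rule 2 to records with rate > 276
  - 3 records (original) are capped
Step 3: Calculate final sum = 1862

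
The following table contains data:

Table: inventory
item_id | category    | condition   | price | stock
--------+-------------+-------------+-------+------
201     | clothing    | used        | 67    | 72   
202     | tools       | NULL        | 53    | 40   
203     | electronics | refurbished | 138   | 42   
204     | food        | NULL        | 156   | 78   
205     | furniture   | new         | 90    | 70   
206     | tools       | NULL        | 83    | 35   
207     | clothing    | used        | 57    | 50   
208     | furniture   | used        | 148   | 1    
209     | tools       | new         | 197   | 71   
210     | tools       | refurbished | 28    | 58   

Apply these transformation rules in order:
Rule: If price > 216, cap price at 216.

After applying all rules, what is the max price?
197

Step 1: Original maximum price = 197
Step 2: Check cap of 216 against maximum
Step 3: No records exceed the cap (max 197 <= cap 216), so no capping applies
Step 4: Maximum after transformation = 197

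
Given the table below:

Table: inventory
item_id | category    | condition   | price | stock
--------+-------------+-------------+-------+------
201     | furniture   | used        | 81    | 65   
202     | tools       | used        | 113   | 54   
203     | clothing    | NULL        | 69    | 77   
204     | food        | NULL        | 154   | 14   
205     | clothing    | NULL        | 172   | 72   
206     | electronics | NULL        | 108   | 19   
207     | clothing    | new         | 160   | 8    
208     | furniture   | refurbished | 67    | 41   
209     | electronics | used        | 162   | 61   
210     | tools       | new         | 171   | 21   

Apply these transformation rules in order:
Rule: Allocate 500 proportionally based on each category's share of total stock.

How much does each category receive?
clothing: 181.71, electronics: 92.59, food: 16.2, furniture: 122.69, tools: 86.81

Step 1: Calculate total stock = 432
Step 2: Calculate each category's proportion:
  clothing: 157/432 = 36.34% → 181.71
  electronics: 80/432 = 18.52% → 92.59
  food: 14/432 = 3.24% → 16.2
  furniture: 106/432 = 24.54% → 122.69
  tools: 75/432 = 17.36% → 86.81
Step 3: Verify: sum of allocations ≈ 500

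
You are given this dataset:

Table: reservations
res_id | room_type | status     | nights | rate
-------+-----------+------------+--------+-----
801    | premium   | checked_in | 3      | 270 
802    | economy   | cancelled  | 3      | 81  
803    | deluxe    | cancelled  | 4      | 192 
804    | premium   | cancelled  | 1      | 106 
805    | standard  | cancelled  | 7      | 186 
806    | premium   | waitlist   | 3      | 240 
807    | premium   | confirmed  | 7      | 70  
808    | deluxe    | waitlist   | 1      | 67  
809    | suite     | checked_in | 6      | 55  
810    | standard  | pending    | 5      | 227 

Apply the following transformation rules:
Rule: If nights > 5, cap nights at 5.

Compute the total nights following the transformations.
35

Step 1: 3 records have nights > 5
Step 2: These records originally summed to 20
Step 3: After capping: 3 × 5 = 15
Step 4: Unaffected records sum: 20
Step 5: Final sum = 15 + 20 = 35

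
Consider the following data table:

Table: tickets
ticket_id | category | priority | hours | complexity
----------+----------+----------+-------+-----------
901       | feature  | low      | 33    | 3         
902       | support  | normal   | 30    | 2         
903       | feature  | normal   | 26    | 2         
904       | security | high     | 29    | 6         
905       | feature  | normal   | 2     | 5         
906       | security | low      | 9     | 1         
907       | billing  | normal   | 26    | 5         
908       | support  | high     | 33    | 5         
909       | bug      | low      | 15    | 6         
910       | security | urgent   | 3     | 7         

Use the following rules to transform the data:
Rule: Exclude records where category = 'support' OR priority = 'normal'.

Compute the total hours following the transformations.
89

Step 1: Find records where category = 'support' OR priority = 'normal'
Step 2: 5 records match, summing to 117
Step 3: Original sum: 206
Step 4: Remaining sum = 206 - 117 = 89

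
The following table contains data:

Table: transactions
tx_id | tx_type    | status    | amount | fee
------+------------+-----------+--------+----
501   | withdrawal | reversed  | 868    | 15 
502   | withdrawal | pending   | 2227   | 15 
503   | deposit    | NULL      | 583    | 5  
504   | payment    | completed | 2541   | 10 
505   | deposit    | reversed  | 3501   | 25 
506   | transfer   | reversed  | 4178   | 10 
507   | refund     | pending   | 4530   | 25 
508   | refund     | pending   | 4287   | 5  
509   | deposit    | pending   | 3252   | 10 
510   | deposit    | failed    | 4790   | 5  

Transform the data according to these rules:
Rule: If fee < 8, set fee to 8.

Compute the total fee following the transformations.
134

Step 1: 3 records have fee < 8
Step 2: These records originally summed to 15
Step 3: After setting to minimum: 3 × 8 = 24
Step 4: Unaffected records sum: 110
Step 5: Final sum = 24 + 110 = 134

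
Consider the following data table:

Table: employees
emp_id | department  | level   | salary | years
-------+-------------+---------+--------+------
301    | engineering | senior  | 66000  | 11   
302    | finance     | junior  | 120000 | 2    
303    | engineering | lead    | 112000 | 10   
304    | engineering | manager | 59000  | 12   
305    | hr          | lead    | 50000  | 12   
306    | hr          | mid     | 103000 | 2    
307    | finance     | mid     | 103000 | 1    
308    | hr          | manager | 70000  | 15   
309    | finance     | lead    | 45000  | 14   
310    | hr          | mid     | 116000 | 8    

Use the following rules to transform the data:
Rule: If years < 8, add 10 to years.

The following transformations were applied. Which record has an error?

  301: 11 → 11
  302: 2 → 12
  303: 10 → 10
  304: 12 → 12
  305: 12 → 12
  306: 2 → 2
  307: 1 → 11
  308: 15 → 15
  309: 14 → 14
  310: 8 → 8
Record 306 has an error. The correct transformed value should be 12, not 2.

Step 1: Check each record against the rule
Step 2: Record 306 has years = 2
Step 3: Since 2 < 8, the bonus should have been applied
Step 4: Correct value = 12, but claimed value = 2
Conclusion: Record 306 has the error.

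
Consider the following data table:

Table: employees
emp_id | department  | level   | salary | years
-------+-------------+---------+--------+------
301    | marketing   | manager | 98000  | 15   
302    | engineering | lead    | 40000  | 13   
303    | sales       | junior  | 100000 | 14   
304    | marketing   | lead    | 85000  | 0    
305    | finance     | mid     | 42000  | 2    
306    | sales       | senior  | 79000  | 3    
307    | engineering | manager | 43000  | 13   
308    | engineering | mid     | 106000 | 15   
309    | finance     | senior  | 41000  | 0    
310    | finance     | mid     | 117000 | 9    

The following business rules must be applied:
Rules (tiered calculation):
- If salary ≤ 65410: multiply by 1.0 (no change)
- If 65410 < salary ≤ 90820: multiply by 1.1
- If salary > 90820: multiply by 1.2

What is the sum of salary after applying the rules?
851600.0

Step 1: Tier 1 (salary ≤ 65410): 4 records, sum = 166000 × 1.0 = 166000.0
Step 2: Tier 2 (65410 < salary ≤ 90820): 2 records, sum = 164000 × 1.1 = 180400.0
Step 3: Tier 3 (salary > 90820): 4 records, sum = 421000 × 1.2 = 505200.0
Step 4: Final sum = 166000.0 + 180400.0 + 505200.0 = 851600.0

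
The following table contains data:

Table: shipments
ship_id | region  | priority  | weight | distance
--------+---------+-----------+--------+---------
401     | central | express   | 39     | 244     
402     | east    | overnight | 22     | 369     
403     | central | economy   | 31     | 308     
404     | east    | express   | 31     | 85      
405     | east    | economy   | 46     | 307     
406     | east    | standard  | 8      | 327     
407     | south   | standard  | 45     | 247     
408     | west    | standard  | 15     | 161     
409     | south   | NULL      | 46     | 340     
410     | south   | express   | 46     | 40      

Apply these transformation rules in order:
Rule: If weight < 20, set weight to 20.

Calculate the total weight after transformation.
346

Step 1: 2 records have weight < 20
Step 2: These records originally summed to 23
Step 3: After setting to minimum: 2 × 20 = 40
Step 4: Unaffected records sum: 306
Step 5: Final sum = 40 + 306 = 346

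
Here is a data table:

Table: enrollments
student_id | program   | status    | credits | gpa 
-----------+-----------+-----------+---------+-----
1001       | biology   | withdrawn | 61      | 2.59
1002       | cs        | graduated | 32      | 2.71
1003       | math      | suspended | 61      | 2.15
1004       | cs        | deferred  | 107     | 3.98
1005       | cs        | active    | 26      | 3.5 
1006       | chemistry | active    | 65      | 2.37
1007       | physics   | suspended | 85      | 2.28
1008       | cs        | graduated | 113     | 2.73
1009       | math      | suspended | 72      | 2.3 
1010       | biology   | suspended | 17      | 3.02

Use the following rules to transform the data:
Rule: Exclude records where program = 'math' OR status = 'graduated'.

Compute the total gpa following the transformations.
17.74

Step 1: Find records where program = 'math' OR status = 'graduated'
Step 2: 4 records match, summing to 9.89
Step 3: Original sum: 27.63
Step 4: Remaining sum = 27.63 - 9.89 = 17.74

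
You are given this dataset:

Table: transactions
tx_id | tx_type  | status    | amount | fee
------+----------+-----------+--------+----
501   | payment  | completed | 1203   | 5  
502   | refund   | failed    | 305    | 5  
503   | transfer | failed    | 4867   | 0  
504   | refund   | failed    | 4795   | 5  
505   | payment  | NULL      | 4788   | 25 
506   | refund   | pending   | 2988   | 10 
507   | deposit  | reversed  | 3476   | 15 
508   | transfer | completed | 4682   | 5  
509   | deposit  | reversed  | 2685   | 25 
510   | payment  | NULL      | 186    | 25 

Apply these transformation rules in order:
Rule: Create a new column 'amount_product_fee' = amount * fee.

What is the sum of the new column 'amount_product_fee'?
328420

Step 1: For each record, compute amount * fee
Example calculations:
  1203 * 5 = 6015
  305 * 5 = 1525
  4867 * 0 = 0
  ...
Step 2: Sum all derived values
Step 3: Total = 328420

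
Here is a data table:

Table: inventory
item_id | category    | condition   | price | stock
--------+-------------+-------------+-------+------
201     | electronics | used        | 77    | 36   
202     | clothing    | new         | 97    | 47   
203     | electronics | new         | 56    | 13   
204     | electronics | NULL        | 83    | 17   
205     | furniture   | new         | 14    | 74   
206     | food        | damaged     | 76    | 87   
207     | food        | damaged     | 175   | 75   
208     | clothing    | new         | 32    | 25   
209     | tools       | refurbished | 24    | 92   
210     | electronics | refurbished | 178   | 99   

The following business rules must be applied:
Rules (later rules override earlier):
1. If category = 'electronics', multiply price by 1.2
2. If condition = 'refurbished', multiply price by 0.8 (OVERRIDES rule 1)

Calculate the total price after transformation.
814.8

Step 1: Rule 2 takes priority for records with condition = 'refurbished'
  - 2 records: 202 × 0.8 = 161.6
Step 2: Rule 1 applies to remaining records with category = 'electronics'
  - 3 records: 216 × 1.2 = 259.2
Step 3: Other records unchanged: 394
Step 4: Final sum = 161.6 + 259.2 + 394 = 814.8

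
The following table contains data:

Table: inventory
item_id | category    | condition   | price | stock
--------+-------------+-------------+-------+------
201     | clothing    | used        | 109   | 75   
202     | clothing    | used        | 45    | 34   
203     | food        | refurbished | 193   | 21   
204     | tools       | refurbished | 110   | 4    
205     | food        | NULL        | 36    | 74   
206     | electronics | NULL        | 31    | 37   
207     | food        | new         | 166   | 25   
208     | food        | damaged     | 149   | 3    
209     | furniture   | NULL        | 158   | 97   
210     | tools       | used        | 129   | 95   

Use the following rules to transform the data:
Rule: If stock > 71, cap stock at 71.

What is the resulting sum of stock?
408

Step 1: 4 records have stock > 71
Step 2: These records originally summed to 341
Step 3: After capping: 4 × 71 = 284
Step 4: Unaffected records sum: 124
Step 5: Final sum = 284 + 124 = 408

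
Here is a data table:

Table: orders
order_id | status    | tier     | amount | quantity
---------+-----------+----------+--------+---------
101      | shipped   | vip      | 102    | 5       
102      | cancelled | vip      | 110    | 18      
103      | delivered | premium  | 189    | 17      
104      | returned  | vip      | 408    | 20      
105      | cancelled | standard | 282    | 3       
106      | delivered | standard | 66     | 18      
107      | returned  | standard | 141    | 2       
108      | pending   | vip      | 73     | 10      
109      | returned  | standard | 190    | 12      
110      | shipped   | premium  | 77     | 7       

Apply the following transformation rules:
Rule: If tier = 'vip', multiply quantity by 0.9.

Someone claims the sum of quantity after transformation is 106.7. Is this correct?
Yes, the result is correct.

Step 1: Calculate the correct sum after transformation
Step 2: Apply multiplier 0.9 to records where tier = 'vip'
Step 3: Correct result = 106.7
Step 4: Claimed result = 106.7
Step 5: 106.7 = 106.7 ✓
Conclusion: The claimed result is correct.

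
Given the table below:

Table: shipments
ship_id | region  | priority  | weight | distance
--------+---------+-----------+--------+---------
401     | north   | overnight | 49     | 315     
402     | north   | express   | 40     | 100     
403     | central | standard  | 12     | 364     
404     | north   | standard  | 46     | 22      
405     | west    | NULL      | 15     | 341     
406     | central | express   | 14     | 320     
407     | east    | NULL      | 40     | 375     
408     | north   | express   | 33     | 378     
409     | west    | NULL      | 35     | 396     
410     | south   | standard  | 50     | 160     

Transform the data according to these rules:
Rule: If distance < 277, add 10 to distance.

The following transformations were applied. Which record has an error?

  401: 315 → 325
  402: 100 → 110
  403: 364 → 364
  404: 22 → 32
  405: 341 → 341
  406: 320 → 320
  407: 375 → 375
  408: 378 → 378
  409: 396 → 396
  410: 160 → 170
Record 401 has an error. The correct transformed value should be 315, not 325.

Step 1: Check each record against the rule
Step 2: Record 401 has distance = 315
Step 3: Since 315 >= 277, the bonus should not have been applied
Step 4: Correct value = 315, but claimed value = 325
Conclusion: Record 401 has the error.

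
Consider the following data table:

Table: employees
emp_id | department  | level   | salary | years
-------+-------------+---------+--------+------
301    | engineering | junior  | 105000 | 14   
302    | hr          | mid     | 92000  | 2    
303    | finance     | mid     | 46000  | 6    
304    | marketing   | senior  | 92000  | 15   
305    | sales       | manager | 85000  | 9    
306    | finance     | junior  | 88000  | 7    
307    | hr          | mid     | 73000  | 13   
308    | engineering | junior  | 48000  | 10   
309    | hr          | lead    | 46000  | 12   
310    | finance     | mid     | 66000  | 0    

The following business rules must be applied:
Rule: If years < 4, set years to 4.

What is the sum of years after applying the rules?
94

Step 1: 2 records have years < 4
Step 2: These records originally summed to 2
Step 3: After setting to minimum: 2 × 4 = 8
Step 4: Unaffected records sum: 86
Step 5: Final sum = 8 + 86 = 94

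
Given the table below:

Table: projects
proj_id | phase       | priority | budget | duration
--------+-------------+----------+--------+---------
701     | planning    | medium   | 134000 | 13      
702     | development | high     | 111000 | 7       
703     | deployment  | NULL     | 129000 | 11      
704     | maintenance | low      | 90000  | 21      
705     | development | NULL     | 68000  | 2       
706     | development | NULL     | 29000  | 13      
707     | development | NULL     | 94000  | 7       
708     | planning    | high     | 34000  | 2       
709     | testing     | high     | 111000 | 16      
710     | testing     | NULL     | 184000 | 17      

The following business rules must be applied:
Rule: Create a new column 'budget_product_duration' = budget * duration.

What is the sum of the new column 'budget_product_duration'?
11971000

Step 1: For each record, compute budget * duration
Example calculations:
  134000 * 13 = 1742000
  111000 * 7 = 777000
  129000 * 11 = 1419000
  ...
Step 2: Sum all derived values
Step 3: Total = 11971000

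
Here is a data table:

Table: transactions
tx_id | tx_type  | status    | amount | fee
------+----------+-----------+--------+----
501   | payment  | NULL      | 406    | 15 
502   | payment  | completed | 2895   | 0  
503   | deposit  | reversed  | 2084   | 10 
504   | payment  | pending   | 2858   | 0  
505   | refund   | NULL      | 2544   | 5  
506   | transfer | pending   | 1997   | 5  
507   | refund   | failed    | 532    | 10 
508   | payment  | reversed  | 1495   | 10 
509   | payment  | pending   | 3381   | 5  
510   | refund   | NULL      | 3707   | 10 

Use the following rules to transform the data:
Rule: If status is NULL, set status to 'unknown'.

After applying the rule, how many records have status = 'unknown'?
3

Step 1: Count records where status IS NULL
Step 2: Found 3 records with NULL status
Step 3: These records will have status set to 'unknown'
Step 4: Records already having status = 'unknown': 0
Step 5: Answer: 3 + 0 = 3 records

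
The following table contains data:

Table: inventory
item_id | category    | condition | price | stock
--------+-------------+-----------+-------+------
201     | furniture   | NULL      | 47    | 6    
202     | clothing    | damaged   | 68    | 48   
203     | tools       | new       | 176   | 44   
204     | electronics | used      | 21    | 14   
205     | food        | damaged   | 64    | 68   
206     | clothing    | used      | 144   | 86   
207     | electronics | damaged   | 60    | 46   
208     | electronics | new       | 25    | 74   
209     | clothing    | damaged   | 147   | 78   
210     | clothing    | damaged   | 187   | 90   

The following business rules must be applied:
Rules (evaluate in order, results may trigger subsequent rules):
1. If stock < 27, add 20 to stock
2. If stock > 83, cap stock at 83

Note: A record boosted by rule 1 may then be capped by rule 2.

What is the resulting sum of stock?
584

Step 1: Apply rule 1 to records with stock < 27
  - 2 records get bonus of 20
  - Of these, 0 records then exceed 83 and get capped
Step 2: Apply rule 2 to records with stock > 83
  - 2 records (original) are capped
Step 3: Calculate final sum = 584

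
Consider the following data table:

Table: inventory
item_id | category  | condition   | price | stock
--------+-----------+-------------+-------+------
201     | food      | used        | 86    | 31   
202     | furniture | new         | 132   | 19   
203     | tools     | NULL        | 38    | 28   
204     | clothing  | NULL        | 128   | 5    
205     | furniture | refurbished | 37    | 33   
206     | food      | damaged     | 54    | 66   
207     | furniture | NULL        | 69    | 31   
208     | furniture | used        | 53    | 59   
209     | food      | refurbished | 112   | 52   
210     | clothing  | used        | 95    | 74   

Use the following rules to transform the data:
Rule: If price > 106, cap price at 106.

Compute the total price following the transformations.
750

Step 1: 3 records have price > 106
Step 2: These records originally summed to 372
Step 3: After capping: 3 × 106 = 318
Step 4: Unaffected records sum: 432
Step 5: Final sum = 318 + 432 = 750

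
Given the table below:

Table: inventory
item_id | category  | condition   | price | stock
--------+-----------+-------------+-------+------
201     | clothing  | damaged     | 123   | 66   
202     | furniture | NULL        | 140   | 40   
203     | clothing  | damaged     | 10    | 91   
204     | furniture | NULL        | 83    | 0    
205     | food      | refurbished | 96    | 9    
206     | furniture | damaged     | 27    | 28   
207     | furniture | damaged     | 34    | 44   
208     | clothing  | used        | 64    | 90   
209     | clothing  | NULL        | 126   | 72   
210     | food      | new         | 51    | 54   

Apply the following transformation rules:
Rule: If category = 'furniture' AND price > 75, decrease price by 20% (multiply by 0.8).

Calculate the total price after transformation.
709.4

Step 1: Find records where category = 'furniture' AND price > 75
Step 2: 2 records match, summing to 223
Step 3: After multiplier: 223 × 0.8 = 178.4
Step 4: Unaffected records sum: 531
Step 5: Final sum = 178.4 + 531 = 709.4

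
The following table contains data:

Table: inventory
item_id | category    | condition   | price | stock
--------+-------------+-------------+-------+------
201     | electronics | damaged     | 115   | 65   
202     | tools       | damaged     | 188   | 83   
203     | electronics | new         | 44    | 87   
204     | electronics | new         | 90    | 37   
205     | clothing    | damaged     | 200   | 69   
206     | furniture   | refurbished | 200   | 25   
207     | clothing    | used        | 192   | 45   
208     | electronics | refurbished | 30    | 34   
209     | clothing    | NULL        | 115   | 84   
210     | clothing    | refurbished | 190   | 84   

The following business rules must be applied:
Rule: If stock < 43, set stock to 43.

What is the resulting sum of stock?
646

Step 1: 3 records have stock < 43
Step 2: These records originally summed to 96
Step 3: After setting to minimum: 3 × 43 = 129
Step 4: Unaffected records sum: 517
Step 5: Final sum = 129 + 517 = 646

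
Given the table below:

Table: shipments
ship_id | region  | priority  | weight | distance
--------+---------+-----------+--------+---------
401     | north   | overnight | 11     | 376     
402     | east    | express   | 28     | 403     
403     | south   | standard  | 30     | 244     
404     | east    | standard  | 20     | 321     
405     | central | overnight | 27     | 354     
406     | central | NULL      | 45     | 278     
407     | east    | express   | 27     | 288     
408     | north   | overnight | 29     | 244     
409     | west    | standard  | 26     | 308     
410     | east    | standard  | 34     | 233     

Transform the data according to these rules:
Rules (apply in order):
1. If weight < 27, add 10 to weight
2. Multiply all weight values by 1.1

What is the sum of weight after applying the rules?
337.7

Step 1: Apply Rule 1 - Add 10 to records with weight < 27
  - 3 records affected: 57 + (3 × 10) = 87
  - Unaffected records: 220
  - Sum after Rule 1: 307
Step 2: Apply Rule 2 - Multiply all by 1.1
  - 307 × 1.1 = 337.7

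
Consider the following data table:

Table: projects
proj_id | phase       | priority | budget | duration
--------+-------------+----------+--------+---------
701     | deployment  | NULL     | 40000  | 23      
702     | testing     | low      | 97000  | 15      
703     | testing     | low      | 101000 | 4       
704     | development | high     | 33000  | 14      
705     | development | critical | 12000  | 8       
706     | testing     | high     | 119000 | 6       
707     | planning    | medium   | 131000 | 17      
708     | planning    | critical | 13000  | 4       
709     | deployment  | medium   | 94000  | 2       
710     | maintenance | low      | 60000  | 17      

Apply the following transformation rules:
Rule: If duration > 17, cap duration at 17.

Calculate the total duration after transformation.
104

Step 1: 1 records have duration > 17
Step 2: These records originally summed to 23
Step 3: After capping: 1 × 17 = 17
Step 4: Unaffected records sum: 87
Step 5: Final sum = 17 + 87 = 104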